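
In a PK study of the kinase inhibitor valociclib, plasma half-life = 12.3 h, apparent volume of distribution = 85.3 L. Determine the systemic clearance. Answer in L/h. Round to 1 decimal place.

k = ln2 / t½ = 0.693147 / 12.3 = 0.05635 h⁻¹
CL = k × Vd = 0.05635 × 85.3 = 4.807 L/h

4.8 L/h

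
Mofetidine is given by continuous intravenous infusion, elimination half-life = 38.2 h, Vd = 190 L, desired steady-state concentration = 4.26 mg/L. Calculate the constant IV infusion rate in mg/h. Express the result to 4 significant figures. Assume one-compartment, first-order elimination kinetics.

14.69 mg/h

k = ln2 / t½ = 0.693147 / 38.2 = 0.01815 h⁻¹
CL = k × Vd = 0.01815 × 190 = 3.449 L/h
At steady state, infusion rate R₀ = Css × CL = 4.26 × 3.449 = 14.69 mg/h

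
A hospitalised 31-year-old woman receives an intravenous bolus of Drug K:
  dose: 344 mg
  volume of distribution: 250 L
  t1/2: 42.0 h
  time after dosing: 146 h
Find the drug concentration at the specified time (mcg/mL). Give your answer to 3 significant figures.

C₀ = Dose / Vd = 344.0 / 250 = 1.376 mg/L
k = ln2 / t½ = 0.693147 / 42.0 = 0.01650 h⁻¹
C = C₀ · e^(−k·t) = 1.376 × e^(−0.01650 × 146)
  = 1.376 × 0.08991 = 0.1237 mg/L
(0.1237 mg/L = 0.1237 mcg/mL)

0.124 mcg/mL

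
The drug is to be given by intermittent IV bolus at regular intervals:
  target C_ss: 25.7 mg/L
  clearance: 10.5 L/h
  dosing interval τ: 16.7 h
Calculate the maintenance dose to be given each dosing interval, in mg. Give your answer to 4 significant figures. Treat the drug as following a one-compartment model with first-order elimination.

At steady state, Dose/τ = Css × CL.
Dose = Css × CL × τ = 25.7 × 10.50 × 16.7 = 4506 mg

4506 mg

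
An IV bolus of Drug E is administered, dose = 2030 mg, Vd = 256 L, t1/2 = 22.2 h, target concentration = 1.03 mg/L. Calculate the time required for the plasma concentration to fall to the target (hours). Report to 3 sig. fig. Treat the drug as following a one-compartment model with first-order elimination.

C₀ = Dose / Vd = 2030 / 256 = 7.930 mg/L
k = ln2 / t½ = 0.693147 / 22.2 = 0.03122 h⁻¹
t = ln(C₀ / C) / k = ln(7.930 / 1.03) / 0.03122
  = ln(7.699) / 0.03122 = 2.041 / 0.03122 = 65.37 h

65.4 h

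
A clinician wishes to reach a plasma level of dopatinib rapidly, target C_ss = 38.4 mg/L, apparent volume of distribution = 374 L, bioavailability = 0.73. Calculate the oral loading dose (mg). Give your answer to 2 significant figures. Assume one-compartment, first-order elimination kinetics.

LD = Css × Vd / F = 38.4 × 374 / 0.73 = 19670 mg

20000 mg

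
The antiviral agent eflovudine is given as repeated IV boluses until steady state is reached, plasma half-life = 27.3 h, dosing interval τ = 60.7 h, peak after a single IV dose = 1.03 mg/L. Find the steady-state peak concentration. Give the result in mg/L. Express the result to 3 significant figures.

k = ln2 / t½ = 0.693147 / 27.3 = 0.02539 h⁻¹
e^(−kτ) = e^(−0.02539 × 60.7) = 0.2141
Accumulation ratio R = 1 / (1 − e^(−kτ)) = 1 / (1 − 0.2141) = 1.272
Steady-state peak = C₀ × R = 1.03 × 1.272 = 1.310 mg/L

1.31 mg/L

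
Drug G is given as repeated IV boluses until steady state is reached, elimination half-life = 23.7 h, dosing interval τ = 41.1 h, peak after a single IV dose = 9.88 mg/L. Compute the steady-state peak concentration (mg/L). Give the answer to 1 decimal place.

14.1 mg/L

k = ln2 / t½ = 0.693147 / 23.7 = 0.02925 h⁻¹
e^(−kτ) = e^(−0.02925 × 41.1) = 0.3005
Accumulation ratio R = 1 / (1 − e^(−kτ)) = 1 / (1 − 0.3005) = 1.430
Steady-state peak = C₀ × R = 9.88 × 1.430 = 14.13 mg/L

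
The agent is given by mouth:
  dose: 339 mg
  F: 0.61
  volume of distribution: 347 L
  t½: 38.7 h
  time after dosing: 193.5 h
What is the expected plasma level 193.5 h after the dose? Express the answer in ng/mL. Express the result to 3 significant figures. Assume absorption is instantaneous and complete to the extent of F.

18.6 ng/mL

Amount reaching circulation = F × Dose = 0.61 × 339.0 = 206.8 mg
C₀ = F·Dose / Vd = 206.8 / 347 = 0.5960 mg/L
k = ln2 / t½ = 0.693147 / 38.7 = 0.01791 h⁻¹
t / t½ = 193.5 / 38.7 = 5 half-lives
C = C₀ × (1/2)^5 = 0.5960 × 0.03125 = 0.01863 mg/L
Convert: 0.01863 mg/L × 1000 = 18.63 ng/mL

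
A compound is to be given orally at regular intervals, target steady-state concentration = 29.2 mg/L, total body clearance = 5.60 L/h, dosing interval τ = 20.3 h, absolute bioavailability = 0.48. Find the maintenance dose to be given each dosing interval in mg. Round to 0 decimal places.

6916 mg

At steady state, F × (Dose/τ) = Css × CL.
Dose = Css × CL × τ / F = 29.2 × 5.600 × 20.3 / 0.48 = 6916 mg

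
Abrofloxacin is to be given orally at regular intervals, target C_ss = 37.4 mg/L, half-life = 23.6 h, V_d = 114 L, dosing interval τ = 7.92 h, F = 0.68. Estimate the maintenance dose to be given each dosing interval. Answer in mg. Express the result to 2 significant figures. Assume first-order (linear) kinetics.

1500 mg

k = ln2 / t½ = 0.693147 / 23.6 = 0.02937 h⁻¹
CL = k × Vd = 0.02937 × 114 = 3.348 L/h
At steady state, F × (Dose/τ) = Css × CL.
Dose = Css × CL × τ / F = 37.4 × 3.348 × 7.92 / 0.68 = 1458 mg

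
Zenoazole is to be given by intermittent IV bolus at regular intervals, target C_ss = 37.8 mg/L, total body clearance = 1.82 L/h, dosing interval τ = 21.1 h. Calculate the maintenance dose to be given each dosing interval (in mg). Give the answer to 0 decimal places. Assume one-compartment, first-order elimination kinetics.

At steady state, Dose/τ = Css × CL.
Dose = Css × CL × τ = 37.8 × 1.820 × 21.1 = 1452 mg

1452 mg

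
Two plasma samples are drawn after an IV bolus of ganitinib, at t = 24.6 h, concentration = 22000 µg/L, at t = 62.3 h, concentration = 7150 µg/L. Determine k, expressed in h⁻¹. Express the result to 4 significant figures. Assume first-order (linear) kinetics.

k = ln(C₁/C₂) / (t₂ − t₁) = ln(22000/7150) / (62.3 − 24.6)
  = 1.124 / 37.70 = 0.02981 h⁻¹

0.02981 h⁻¹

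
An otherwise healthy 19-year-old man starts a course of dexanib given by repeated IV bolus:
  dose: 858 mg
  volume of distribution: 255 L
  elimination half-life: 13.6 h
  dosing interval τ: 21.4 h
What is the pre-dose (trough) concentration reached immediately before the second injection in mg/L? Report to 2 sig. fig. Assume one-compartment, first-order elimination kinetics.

C₀ per dose = Dose / Vd = 858 / 255 = 3.365 mg/L
k = ln2 / t½ = 0.693147 / 13.6 = 0.05097 h⁻¹
Fraction remaining after one interval: r = e^(−kτ) = e^(−0.05097 × 21.4) = 0.3360
Before dose 2, 1 dose has been given (aged 1τ).
C_trough = C₀ × r = 3.365 × 0.3360 = 1.131 mg/L

1.1 mg/L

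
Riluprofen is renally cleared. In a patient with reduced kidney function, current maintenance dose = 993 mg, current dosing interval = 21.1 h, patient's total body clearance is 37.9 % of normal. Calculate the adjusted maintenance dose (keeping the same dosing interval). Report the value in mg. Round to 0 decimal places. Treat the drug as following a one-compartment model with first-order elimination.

376 mg

To keep the same average steady-state level, dosing rate must scale with clearance.
CL ratio = 37.9 / 100 = 0.3790
New dose (same interval) = 993 × 0.3790 = 376.3 mg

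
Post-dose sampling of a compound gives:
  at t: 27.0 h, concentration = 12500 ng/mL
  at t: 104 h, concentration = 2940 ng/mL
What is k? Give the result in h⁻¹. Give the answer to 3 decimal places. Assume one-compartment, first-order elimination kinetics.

0.019 h⁻¹

k = ln(C₁/C₂) / (t₂ − t₁) = ln(12500/2940) / (104 − 27.0)
  = 1.447 / 77.00 = 0.01879 h⁻¹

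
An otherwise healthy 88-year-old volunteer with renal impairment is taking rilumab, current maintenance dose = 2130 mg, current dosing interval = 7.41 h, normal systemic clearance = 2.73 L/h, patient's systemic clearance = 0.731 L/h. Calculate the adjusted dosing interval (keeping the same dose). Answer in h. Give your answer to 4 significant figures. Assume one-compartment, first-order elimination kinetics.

27.67 h

To keep the same average steady-state level, dosing rate must scale with clearance.
CL ratio = 0.731 / 2.73 = 0.2678
New interval (same dose) = 7.41 / 0.2678 = 27.67 h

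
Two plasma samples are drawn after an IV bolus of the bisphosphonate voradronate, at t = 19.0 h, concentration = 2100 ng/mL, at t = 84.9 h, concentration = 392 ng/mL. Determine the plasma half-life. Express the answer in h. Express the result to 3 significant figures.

27.2 h

k = ln(C₁/C₂) / (t₂ − t₁) = ln(2100/392) / (84.9 − 19.0)
  = 1.678 / 65.90 = 0.02546 h⁻¹
t½ = ln2 / k = 0.693147 / 0.02546 = 27.22 h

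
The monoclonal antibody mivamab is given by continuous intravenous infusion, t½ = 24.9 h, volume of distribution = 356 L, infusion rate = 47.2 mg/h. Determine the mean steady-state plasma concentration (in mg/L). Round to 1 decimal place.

k = ln2 / t½ = 0.693147 / 24.9 = 0.02784 h⁻¹
CL = k × Vd = 0.02784 × 356 = 9.911 L/h
At steady state Css = R₀ / CL = 47.2 / 9.911 = 4.762 mg/L

4.8 mg/L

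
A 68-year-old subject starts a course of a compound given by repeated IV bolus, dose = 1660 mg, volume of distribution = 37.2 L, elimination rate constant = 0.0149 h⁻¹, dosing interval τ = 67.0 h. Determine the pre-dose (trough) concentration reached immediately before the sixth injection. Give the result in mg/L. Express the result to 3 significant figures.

C₀ per dose = Dose / Vd = 1660 / 37.2 = 44.62 mg/L
Fraction remaining after one interval: r = e^(−kτ) = e^(−0.01490 × 67.0) = 0.3685
Before dose 6, 5 doses have been given (aged 1τ, 2τ, 3τ, 4τ, 5τ).
C_trough = C₀ × (r + r² + … + r^5) = C₀ × r(1−r^5)/(1−r)
        = 44.62 × 0.3685 × (1 − 0.006795) / (1 − 0.3685) = 25.86 mg/L

25.9 mg/L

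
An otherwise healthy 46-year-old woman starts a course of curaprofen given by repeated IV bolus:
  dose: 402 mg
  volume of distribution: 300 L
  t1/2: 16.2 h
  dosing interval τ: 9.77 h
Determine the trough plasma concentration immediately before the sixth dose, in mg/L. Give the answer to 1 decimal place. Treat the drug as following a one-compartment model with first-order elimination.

2.3 mg/L

C₀ per dose = Dose / Vd = 402 / 300 = 1.340 mg/L
k = ln2 / t½ = 0.693147 / 16.2 = 0.04279 h⁻¹
Fraction remaining after one interval: r = e^(−kτ) = e^(−0.04279 × 9.77) = 0.6583
Before dose 6, 5 doses have been given (aged 1τ, 2τ, 3τ, 4τ, 5τ).
C_trough = C₀ × (r + r² + … + r^5) = C₀ × r(1−r^5)/(1−r)
        = 1.340 × 0.6583 × (1 − 0.1236) / (1 − 0.6583) = 2.262 mg/L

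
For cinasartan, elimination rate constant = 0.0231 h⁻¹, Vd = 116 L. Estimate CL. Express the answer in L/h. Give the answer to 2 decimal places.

2.68 L/h

CL = k × Vd = 0.0231 × 116 = 2.680 L/h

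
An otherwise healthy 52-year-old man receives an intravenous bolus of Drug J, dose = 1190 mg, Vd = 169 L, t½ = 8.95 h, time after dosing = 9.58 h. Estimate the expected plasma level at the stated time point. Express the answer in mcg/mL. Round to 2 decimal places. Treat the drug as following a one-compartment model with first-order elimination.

3.35 mcg/mL

C₀ = Dose / Vd = 1190 / 169 = 7.041 mg/L
k = ln2 / t½ = 0.693147 / 8.95 = 0.07745 h⁻¹
C = C₀ · e^(−k·t) = 7.041 × e^(−0.07745 × 9.58)
  = 7.041 × 0.4762 = 3.353 mg/L
(3.353 mg/L = 3.353 mcg/mL)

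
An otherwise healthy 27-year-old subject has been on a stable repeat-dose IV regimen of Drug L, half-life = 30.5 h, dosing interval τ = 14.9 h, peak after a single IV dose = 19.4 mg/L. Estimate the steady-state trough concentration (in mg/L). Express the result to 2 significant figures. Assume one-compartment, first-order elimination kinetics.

48 mg/L

k = ln2 / t½ = 0.693147 / 30.5 = 0.02273 h⁻¹
e^(−kτ) = e^(−0.02273 × 14.9) = 0.7127
Accumulation ratio R = 1 / (1 − e^(−kτ)) = 1 / (1 − 0.7127) = 3.481
Steady-state trough = C₀ × R × e^(−kτ) = 19.4 × 3.481 × 0.7127 = 48.13 mg/L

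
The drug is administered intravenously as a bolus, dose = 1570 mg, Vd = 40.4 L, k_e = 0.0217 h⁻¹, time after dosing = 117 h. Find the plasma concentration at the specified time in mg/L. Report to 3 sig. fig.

C₀ = Dose / Vd = 1570 / 40.4 = 38.86 mg/L
C = C₀ · e^(−k·t) = 38.86 × e^(−0.02170 × 117)
  = 38.86 × 0.07895 = 3.068 mg/L

3.07 mg/L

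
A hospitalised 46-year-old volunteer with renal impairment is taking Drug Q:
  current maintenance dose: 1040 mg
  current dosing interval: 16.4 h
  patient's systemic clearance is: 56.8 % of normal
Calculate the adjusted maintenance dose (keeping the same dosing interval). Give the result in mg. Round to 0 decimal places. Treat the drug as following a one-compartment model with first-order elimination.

To keep the same average steady-state level, dosing rate must scale with clearance.
CL ratio = 56.8 / 100 = 0.5680
New dose (same interval) = 1040 × 0.5680 = 590.7 mg

591 mg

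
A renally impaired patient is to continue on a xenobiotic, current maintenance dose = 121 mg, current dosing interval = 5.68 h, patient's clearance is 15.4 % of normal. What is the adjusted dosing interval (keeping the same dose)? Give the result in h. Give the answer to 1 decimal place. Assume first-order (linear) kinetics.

To keep the same average steady-state level, dosing rate must scale with clearance.
CL ratio = 15.4 / 100 = 0.1540
New interval (same dose) = 5.68 / 0.1540 = 36.88 h

36.9 h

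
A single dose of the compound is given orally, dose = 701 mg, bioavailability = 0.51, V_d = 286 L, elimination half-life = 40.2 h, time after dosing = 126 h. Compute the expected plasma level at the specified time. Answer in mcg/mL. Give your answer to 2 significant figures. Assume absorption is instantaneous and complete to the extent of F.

Amount reaching circulation = F × Dose = 0.51 × 701.0 = 357.5 mg
C₀ = F·Dose / Vd = 357.5 / 286 = 1.250 mg/L
k = ln2 / t½ = 0.693147 / 40.2 = 0.01724 h⁻¹
C = C₀ · e^(−k·t) = 1.250 × e^(−0.01724 × 126)
  = 1.250 × 0.1139 = 0.1424 mg/L
(0.1424 mg/L = 0.1424 mcg/mL)

0.14 mcg/mL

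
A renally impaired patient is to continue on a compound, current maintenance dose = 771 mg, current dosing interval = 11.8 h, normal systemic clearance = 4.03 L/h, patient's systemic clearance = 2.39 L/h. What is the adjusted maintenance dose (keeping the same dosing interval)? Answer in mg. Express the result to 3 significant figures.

457 mg

To keep the same average steady-state level, dosing rate must scale with clearance.
CL ratio = 2.39 / 4.03 = 0.5931
New dose (same interval) = 771 × 0.5931 = 457.3 mg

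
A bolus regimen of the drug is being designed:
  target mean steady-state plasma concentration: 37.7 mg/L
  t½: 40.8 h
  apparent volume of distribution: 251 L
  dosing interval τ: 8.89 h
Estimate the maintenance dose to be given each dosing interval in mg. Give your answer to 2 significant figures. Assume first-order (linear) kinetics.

1400 mg

k = ln2 / t½ = 0.693147 / 40.8 = 0.01699 h⁻¹
CL = k × Vd = 0.01699 × 251 = 4.264 L/h
At steady state, Dose/τ = Css × CL.
Dose = Css × CL × τ = 37.7 × 4.264 × 8.89 = 1429 mg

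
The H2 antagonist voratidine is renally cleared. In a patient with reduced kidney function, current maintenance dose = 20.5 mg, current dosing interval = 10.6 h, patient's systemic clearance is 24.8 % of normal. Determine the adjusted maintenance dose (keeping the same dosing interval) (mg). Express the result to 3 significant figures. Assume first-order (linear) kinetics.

To keep the same average steady-state level, dosing rate must scale with clearance.
CL ratio = 24.8 / 100 = 0.2480
New dose (same interval) = 20.5 × 0.2480 = 5.084 mg

5.08 mg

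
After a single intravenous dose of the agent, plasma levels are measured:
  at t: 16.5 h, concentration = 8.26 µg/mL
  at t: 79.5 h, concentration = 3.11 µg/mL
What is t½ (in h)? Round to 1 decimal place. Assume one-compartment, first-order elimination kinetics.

k = ln(C₁/C₂) / (t₂ − t₁) = ln(8.26/3.11) / (79.5 − 16.5)
  = 0.9768 / 63.00 = 0.01550 h⁻¹
t½ = ln2 / k = 0.693147 / 0.01550 = 44.72 h

44.7 h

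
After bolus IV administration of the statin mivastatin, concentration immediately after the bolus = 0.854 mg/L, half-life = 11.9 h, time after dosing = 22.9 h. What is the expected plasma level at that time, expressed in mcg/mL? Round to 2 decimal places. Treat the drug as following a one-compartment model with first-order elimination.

k = ln2 / t½ = 0.693147 / 11.9 = 0.05825 h⁻¹
C = C₀ · e^(−k·t) = 0.8540 × e^(−0.05825 × 22.9)
  = 0.8540 × 0.2634 = 0.2249 mg/L
(0.2249 mg/L = 0.2249 mcg/mL)

0.22 mcg/mL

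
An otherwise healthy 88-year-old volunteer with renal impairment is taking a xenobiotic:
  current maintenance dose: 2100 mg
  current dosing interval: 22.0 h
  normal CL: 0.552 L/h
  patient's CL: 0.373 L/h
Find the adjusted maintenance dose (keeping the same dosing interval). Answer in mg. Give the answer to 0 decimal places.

1419 mg

To keep the same average steady-state level, dosing rate must scale with clearance.
CL ratio = 0.373 / 0.552 = 0.6757
New dose (same interval) = 2100 × 0.6757 = 1419 mg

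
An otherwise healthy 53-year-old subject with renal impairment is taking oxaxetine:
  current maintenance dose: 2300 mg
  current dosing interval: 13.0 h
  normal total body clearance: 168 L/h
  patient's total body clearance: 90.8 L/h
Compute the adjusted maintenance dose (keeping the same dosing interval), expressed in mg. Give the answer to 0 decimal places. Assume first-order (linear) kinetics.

To keep the same average steady-state level, dosing rate must scale with clearance.
CL ratio = 90.8 / 168 = 0.5405
New dose (same interval) = 2300 × 0.5405 = 1243 mg

1243 mg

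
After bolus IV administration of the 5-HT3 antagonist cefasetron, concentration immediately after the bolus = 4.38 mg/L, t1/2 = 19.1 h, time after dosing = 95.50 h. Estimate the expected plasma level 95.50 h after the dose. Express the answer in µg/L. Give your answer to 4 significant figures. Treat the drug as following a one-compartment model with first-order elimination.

136.9 µg/L

k = ln2 / t½ = 0.693147 / 19.1 = 0.03629 h⁻¹
t / t½ = 95.50 / 19.1 = 5 half-lives
C = C₀ × (1/2)^5 = 4.380 × 0.03125 = 0.1369 mg/L
Convert: 0.1369 mg/L × 1000 = 136.9 µg/L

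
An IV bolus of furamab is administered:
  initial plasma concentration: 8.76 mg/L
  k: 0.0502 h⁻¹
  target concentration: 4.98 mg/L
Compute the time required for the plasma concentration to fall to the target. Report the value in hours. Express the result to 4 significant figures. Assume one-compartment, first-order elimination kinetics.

11.25 h

t = ln(C₀ / C) / k = ln(8.760 / 4.98) / 0.05020
  = ln(1.759) / 0.05020 = 0.5647 / 0.05020 = 11.25 h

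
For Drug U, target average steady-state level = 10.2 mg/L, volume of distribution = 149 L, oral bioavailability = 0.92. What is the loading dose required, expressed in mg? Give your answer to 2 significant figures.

1700 mg

LD = Css × Vd / F = 10.2 × 149 / 0.92 = 1652 mg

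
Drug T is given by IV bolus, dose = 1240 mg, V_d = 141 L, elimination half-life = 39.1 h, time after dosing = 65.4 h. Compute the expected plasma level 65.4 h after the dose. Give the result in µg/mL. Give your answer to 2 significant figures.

2.8 µg/mL

C₀ = Dose / Vd = 1240 / 141 = 8.794 mg/L
k = ln2 / t½ = 0.693147 / 39.1 = 0.01773 h⁻¹
C = C₀ · e^(−k·t) = 8.794 × e^(−0.01773 × 65.4)
  = 8.794 × 0.3136 = 2.758 mg/L
(2.758 mg/L = 2.758 µg/mL)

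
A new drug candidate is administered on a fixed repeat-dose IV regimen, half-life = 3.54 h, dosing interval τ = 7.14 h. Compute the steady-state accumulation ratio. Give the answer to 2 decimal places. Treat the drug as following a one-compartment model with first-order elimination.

k = ln2 / t½ = 0.693147 / 3.54 = 0.1958 h⁻¹
e^(−kτ) = e^(−0.1958 × 7.14) = 0.2471
Accumulation ratio R = 1 / (1 − e^(−kτ)) = 1 / (1 − 0.2471) = 1.328

1.33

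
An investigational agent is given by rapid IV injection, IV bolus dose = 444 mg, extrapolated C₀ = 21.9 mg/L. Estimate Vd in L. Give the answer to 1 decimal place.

Vd = Dose / C₀ = 444.0 / 21.9 = 20.27 L

20.3 L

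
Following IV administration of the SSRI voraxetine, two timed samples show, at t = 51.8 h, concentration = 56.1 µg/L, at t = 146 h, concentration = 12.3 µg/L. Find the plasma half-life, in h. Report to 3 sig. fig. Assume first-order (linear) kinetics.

k = ln(C₁/C₂) / (t₂ − t₁) = ln(56.1/12.3) / (146 − 51.8)
  = 1.518 / 94.20 = 0.01611 h⁻¹
t½ = ln2 / k = 0.693147 / 0.01611 = 43.03 h

43.0 h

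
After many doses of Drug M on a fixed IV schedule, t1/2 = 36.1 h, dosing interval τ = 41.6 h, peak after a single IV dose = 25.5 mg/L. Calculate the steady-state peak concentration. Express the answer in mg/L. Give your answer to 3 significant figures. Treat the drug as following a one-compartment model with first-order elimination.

k = ln2 / t½ = 0.693147 / 36.1 = 0.01920 h⁻¹
e^(−kτ) = e^(−0.01920 × 41.6) = 0.4499
Accumulation ratio R = 1 / (1 − e^(−kτ)) = 1 / (1 − 0.4499) = 1.818
Steady-state peak = C₀ × R = 25.5 × 1.818 = 46.36 mg/L

46.4 mg/L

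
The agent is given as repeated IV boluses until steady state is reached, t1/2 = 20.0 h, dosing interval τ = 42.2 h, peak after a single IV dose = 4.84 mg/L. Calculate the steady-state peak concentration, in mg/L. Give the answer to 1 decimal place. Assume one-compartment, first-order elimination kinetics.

k = ln2 / t½ = 0.693147 / 20.0 = 0.03466 h⁻¹
e^(−kτ) = e^(−0.03466 × 42.2) = 0.2316
Accumulation ratio R = 1 / (1 − e^(−kτ)) = 1 / (1 − 0.2316) = 1.301
Steady-state peak = C₀ × R = 4.84 × 1.301 = 6.297 mg/L

6.3 mg/L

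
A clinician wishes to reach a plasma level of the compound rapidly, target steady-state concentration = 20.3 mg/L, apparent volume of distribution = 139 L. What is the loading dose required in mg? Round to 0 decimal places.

2822 mg

LD = Css × Vd = 20.3 × 139 = 2822 mg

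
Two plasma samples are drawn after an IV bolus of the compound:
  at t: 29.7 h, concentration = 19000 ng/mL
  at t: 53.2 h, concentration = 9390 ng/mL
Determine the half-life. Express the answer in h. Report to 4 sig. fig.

23.11 h

k = ln(C₁/C₂) / (t₂ − t₁) = ln(19000/9390) / (53.2 − 29.7)
  = 0.7048 / 23.50 = 0.02999 h⁻¹
t½ = ln2 / k = 0.693147 / 0.02999 = 23.11 h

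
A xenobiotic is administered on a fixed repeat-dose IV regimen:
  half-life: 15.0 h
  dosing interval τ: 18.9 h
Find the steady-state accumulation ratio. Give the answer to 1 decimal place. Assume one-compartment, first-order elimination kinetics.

1.7

k = ln2 / t½ = 0.693147 / 15.0 = 0.04621 h⁻¹
e^(−kτ) = e^(−0.04621 × 18.9) = 0.4175
Accumulation ratio R = 1 / (1 − e^(−kτ)) = 1 / (1 − 0.4175) = 1.717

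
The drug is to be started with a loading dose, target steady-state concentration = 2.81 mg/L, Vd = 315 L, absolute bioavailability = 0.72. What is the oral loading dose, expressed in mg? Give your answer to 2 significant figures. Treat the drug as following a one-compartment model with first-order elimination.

LD = Css × Vd / F = 2.81 × 315 / 0.72 = 1229 mg

1200 mg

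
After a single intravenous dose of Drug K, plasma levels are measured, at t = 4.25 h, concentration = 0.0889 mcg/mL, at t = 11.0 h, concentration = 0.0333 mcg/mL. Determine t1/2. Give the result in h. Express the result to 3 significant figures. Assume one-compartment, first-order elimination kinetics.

k = ln(C₁/C₂) / (t₂ − t₁) = ln(0.0889/0.0333) / (11.0 − 4.25)
  = 0.9820 / 6.750 = 0.1455 h⁻¹
t½ = ln2 / k = 0.693147 / 0.1455 = 4.764 h

4.76 h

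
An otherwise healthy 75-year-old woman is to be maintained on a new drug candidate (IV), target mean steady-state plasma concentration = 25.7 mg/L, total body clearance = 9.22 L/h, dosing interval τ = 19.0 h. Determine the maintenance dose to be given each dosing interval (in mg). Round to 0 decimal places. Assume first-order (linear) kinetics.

4502 mg

At steady state, Dose/τ = Css × CL.
Dose = Css × CL × τ = 25.7 × 9.220 × 19.0 = 4502 mg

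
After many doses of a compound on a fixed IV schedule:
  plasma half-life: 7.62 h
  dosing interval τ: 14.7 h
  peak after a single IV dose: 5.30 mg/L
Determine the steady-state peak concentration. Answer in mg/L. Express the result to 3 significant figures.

7.19 mg/L

k = ln2 / t½ = 0.693147 / 7.62 = 0.09096 h⁻¹
e^(−kτ) = e^(−0.09096 × 14.7) = 0.2626
Accumulation ratio R = 1 / (1 − e^(−kτ)) = 1 / (1 − 0.2626) = 1.356
Steady-state peak = C₀ × R = 5.30 × 1.356 = 7.187 mg/L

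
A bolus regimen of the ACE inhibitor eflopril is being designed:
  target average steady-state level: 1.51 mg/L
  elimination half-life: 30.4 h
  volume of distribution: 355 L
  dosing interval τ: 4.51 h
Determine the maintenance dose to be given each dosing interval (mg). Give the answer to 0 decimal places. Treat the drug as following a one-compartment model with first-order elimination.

k = ln2 / t½ = 0.693147 / 30.4 = 0.02280 h⁻¹
CL = k × Vd = 0.02280 × 355 = 8.094 L/h
At steady state, Dose/τ = Css × CL.
Dose = Css × CL × τ = 1.51 × 8.094 × 4.51 = 55.12 mg

55 mg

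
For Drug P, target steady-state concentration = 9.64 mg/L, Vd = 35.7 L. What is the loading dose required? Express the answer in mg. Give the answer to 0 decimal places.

LD = Css × Vd = 9.64 × 35.7 = 344.1 mg

344 mg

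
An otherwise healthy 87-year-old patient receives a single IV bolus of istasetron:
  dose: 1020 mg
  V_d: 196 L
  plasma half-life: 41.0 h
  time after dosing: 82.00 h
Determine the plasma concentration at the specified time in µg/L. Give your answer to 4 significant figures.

1301 µg/L

C₀ = Dose / Vd = 1020 / 196 = 5.204 mg/L
k = ln2 / t½ = 0.693147 / 41.0 = 0.01691 h⁻¹
t / t½ = 82.00 / 41.0 = 2 half-lives
C = C₀ × (1/2)^2 = 5.204 × 0.2500 = 1.301 mg/L
Convert: 1.301 mg/L × 1000 = 1301 µg/L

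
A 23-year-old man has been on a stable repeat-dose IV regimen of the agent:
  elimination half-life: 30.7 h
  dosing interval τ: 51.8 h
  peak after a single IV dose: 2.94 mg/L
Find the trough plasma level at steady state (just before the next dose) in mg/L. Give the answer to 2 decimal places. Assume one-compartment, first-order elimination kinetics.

k = ln2 / t½ = 0.693147 / 30.7 = 0.02258 h⁻¹
e^(−kτ) = e^(−0.02258 × 51.8) = 0.3105
Accumulation ratio R = 1 / (1 − e^(−kτ)) = 1 / (1 − 0.3105) = 1.450
Steady-state trough = C₀ × R × e^(−kτ) = 2.94 × 1.450 × 0.3105 = 1.324 mg/L

1.32 mg/L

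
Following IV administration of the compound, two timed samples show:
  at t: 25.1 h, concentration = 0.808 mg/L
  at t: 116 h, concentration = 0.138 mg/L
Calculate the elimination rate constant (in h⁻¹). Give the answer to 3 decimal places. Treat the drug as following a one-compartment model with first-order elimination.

k = ln(C₁/C₂) / (t₂ − t₁) = ln(0.808/0.138) / (116 − 25.1)
  = 1.767 / 90.90 = 0.01944 h⁻¹

0.019 h⁻¹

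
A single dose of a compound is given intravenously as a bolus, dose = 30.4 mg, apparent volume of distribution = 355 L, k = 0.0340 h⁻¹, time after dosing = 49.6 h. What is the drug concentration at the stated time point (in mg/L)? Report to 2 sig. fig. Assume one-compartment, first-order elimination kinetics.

C₀ = Dose / Vd = 30.40 / 355 = 0.08563 mg/L
C = C₀ · e^(−k·t) = 0.08563 × e^(−0.03400 × 49.6)
  = 0.08563 × 0.1852 = 0.01586 mg/L

0.016 mg/L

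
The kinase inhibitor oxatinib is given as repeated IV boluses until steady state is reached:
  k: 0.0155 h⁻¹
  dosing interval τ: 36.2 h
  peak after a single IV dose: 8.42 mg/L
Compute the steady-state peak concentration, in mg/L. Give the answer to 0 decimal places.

e^(−kτ) = e^(−0.01550 × 36.2) = 0.5706
Accumulation ratio R = 1 / (1 − e^(−kτ)) = 1 / (1 − 0.5706) = 2.329
Steady-state peak = C₀ × R = 8.42 × 2.329 = 19.61 mg/L

20 mg/L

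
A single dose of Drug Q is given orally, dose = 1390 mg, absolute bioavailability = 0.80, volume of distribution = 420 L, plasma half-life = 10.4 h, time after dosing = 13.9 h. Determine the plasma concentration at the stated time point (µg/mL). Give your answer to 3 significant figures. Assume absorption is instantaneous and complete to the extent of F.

1.05 µg/mL

Amount reaching circulation = F × Dose = 0.80 × 1390 = 1112 mg
C₀ = F·Dose / Vd = 1112 / 420 = 2.648 mg/L
k = ln2 / t½ = 0.693147 / 10.4 = 0.06665 h⁻¹
C = C₀ · e^(−k·t) = 2.648 × e^(−0.06665 × 13.9)
  = 2.648 × 0.3960 = 1.049 mg/L
(1.049 mg/L = 1.049 µg/mL)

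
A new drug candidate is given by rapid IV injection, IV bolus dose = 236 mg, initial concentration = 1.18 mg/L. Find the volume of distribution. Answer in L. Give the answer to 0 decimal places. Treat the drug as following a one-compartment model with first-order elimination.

Vd = Dose / C₀ = 236.0 / 1.18 = 200.0 L

200 L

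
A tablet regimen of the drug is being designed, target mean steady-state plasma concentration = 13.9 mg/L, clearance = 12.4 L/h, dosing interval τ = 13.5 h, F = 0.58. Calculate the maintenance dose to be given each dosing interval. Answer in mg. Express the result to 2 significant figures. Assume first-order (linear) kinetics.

4000 mg

At steady state, F × (Dose/τ) = Css × CL.
Dose = Css × CL × τ / F = 13.9 × 12.40 × 13.5 / 0.58 = 4012 mg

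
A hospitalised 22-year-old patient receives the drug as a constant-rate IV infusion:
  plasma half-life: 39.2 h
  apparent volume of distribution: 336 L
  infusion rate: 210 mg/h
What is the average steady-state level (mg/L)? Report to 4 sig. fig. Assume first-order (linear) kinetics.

k = ln2 / t½ = 0.693147 / 39.2 = 0.01768 h⁻¹
CL = k × Vd = 0.01768 × 336 = 5.940 L/h
At steady state Css = R₀ / CL = 210 / 5.940 = 35.35 mg/L

35.35 mg/L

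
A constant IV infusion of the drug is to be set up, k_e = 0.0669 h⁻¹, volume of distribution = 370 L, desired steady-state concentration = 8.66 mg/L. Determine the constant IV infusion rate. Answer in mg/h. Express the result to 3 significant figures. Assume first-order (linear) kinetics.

CL = k × Vd = 0.06690 × 370 = 24.75 L/h
At steady state, infusion rate R₀ = Css × CL = 8.66 × 24.75 = 214.3 mg/h

214 mg/h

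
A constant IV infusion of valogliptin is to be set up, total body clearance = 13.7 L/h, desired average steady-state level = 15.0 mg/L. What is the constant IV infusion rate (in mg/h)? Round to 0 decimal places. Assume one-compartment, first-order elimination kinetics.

206 mg/h

At steady state, infusion rate R₀ = Css × CL = 15.0 × 13.70 = 205.5 mg/h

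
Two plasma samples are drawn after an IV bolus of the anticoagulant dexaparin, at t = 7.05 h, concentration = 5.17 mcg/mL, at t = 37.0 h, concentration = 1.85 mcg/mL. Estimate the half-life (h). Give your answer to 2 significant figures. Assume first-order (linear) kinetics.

k = ln(C₁/C₂) / (t₂ − t₁) = ln(5.17/1.85) / (37.0 − 7.05)
  = 1.028 / 29.95 = 0.03432 h⁻¹
t½ = ln2 / k = 0.693147 / 0.03432 = 20.20 h

20 h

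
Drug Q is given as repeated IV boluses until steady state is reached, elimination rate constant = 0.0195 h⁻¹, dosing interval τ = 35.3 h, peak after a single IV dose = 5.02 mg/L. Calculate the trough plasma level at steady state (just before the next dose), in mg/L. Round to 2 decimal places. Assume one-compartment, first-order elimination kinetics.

5.07 mg/L

e^(−kτ) = e^(−0.01950 × 35.3) = 0.5024
Accumulation ratio R = 1 / (1 − e^(−kτ)) = 1 / (1 − 0.5024) = 2.010
Steady-state trough = C₀ × R × e^(−kτ) = 5.02 × 2.010 × 0.5024 = 5.069 mg/L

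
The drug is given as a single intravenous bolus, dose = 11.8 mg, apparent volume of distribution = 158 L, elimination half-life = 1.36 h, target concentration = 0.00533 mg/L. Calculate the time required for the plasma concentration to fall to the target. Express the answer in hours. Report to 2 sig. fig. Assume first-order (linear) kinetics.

5.2 h

C₀ = Dose / Vd = 11.80 / 158 = 0.07468 mg/L
k = ln2 / t½ = 0.693147 / 1.36 = 0.5097 h⁻¹
t = ln(C₀ / C) / k = ln(0.07468 / 0.00533) / 0.5097
  = ln(14.01) / 0.5097 = 2.640 / 0.5097 = 5.180 h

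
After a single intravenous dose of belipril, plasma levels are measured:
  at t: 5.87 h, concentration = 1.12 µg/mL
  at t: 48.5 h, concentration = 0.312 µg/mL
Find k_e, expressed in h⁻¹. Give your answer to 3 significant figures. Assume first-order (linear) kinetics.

0.0300 h⁻¹

k = ln(C₁/C₂) / (t₂ − t₁) = ln(1.12/0.312) / (48.5 − 5.87)
  = 1.278 / 42.63 = 0.02998 h⁻¹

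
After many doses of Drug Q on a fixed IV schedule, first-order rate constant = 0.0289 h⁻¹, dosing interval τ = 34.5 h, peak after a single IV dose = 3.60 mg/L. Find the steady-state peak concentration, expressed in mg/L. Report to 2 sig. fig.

5.7 mg/L

e^(−kτ) = e^(−0.02890 × 34.5) = 0.3690
Accumulation ratio R = 1 / (1 − e^(−kτ)) = 1 / (1 − 0.3690) = 1.585
Steady-state peak = C₀ × R = 3.60 × 1.585 = 5.706 mg/L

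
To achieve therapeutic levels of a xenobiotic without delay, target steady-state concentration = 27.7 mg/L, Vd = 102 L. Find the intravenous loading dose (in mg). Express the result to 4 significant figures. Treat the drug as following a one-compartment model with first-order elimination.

LD = Css × Vd = 27.7 × 102 = 2825 mg

2825 mg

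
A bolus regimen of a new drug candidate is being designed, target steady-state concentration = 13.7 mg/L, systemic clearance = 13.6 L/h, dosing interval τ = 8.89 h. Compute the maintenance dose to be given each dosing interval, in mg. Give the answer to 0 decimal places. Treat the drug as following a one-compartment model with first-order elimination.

1656 mg

At steady state, Dose/τ = Css × CL.
Dose = Css × CL × τ = 13.7 × 13.60 × 8.89 = 1656 mg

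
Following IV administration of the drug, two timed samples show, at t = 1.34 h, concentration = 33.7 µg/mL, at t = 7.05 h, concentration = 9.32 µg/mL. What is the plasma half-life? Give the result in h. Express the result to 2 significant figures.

k = ln(C₁/C₂) / (t₂ − t₁) = ln(33.7/9.32) / (7.05 − 1.34)
  = 1.285 / 5.710 = 0.2250 h⁻¹
t½ = ln2 / k = 0.693147 / 0.2250 = 3.081 h

3.1 h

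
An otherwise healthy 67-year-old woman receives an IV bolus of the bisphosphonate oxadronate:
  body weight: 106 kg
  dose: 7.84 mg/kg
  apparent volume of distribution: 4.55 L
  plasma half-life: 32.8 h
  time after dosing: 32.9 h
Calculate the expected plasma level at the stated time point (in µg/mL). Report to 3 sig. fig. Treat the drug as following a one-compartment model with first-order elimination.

91.1 µg/mL

Total dose = 7.84 × 106 = 831.0 mg
C₀ = Dose / Vd = 831.0 / 4.55 = 182.6 mg/L
k = ln2 / t½ = 0.693147 / 32.8 = 0.02113 h⁻¹
C = C₀ · e^(−k·t) = 182.6 × e^(−0.02113 × 32.9)
  = 182.6 × 0.4990 = 91.12 mg/L
(91.12 mg/L = 91.12 µg/mL)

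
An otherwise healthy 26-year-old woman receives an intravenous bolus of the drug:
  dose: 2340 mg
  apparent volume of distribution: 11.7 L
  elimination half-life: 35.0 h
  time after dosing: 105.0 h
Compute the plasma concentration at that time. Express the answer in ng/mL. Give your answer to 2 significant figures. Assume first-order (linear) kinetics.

C₀ = Dose / Vd = 2340 / 11.7 = 200.0 mg/L
k = ln2 / t½ = 0.693147 / 35.0 = 0.01980 h⁻¹
t / t½ = 105.0 / 35.0 = 3 half-lives
C = C₀ × (1/2)^3 = 200.0 × 0.1250 = 25.00 mg/L
Convert: 25.00 mg/L × 1000 = 25000 ng/mL

25000 ng/mL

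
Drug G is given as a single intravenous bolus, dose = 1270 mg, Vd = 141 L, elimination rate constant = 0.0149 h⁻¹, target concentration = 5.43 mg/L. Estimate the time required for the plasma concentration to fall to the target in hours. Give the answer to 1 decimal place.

C₀ = Dose / Vd = 1270 / 141 = 9.007 mg/L
t = ln(C₀ / C) / k = ln(9.007 / 5.43) / 0.01490
  = ln(1.659) / 0.01490 = 0.5062 / 0.01490 = 33.97 h

34.0 h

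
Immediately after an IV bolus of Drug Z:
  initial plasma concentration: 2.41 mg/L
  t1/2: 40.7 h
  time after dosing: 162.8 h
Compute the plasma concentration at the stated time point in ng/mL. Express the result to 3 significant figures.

151 ng/mL

k = ln2 / t½ = 0.693147 / 40.7 = 0.01703 h⁻¹
t / t½ = 162.8 / 40.7 = 4 half-lives
C = C₀ × (1/2)^4 = 2.410 × 0.06250 = 0.1506 mg/L
Convert: 0.1506 mg/L × 1000 = 150.6 ng/mL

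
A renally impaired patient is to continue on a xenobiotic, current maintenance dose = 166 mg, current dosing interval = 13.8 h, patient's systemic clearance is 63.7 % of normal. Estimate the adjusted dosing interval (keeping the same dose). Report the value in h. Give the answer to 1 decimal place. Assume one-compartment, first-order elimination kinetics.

To keep the same average steady-state level, dosing rate must scale with clearance.
CL ratio = 63.7 / 100 = 0.6370
New interval (same dose) = 13.8 / 0.6370 = 21.66 h

21.7 h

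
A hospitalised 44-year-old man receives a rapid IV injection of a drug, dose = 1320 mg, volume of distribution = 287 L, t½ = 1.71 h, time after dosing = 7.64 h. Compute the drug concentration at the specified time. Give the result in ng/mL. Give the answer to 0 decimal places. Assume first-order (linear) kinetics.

C₀ = Dose / Vd = 1320 / 287 = 4.599 mg/L
k = ln2 / t½ = 0.693147 / 1.71 = 0.4053 h⁻¹
C = C₀ · e^(−k·t) = 4.599 × e^(−0.4053 × 7.64)
  = 4.599 × 0.04521 = 0.2079 mg/L
Convert: 0.2079 mg/L × 1000 = 207.9 ng/mL

208 ng/mL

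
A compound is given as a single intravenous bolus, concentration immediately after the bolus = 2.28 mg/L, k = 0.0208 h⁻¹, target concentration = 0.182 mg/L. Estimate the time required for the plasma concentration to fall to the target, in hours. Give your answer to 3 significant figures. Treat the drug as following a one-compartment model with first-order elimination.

t = ln(C₀ / C) / k = ln(2.280 / 0.182) / 0.02080
  = ln(12.53) / 0.02080 = 2.528 / 0.02080 = 121.5 h

122 h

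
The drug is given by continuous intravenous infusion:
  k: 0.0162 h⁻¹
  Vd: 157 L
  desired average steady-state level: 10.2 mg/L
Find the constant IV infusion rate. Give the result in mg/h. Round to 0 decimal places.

CL = k × Vd = 0.01620 × 157 = 2.543 L/h
At steady state, infusion rate R₀ = Css × CL = 10.2 × 2.543 = 25.94 mg/h

26 mg/h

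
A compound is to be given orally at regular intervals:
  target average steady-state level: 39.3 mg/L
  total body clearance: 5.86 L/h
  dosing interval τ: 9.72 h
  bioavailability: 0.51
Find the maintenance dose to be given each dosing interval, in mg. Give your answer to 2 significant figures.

At steady state, F × (Dose/τ) = Css × CL.
Dose = Css × CL × τ / F = 39.3 × 5.860 × 9.72 / 0.51 = 4389 mg

4400 mg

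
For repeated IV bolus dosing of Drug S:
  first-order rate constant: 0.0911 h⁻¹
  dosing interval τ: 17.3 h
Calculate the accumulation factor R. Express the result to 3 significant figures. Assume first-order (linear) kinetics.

e^(−kτ) = e^(−0.09110 × 17.3) = 0.2068
Accumulation ratio R = 1 / (1 − e^(−kτ)) = 1 / (1 − 0.2068) = 1.261

1.26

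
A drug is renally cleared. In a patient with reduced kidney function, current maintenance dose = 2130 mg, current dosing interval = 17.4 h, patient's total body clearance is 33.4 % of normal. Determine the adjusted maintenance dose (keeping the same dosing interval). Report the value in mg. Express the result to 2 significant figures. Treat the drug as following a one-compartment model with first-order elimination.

To keep the same average steady-state level, dosing rate must scale with clearance.
CL ratio = 33.4 / 100 = 0.3340
New dose (same interval) = 2130 × 0.3340 = 711.4 mg

710 mg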